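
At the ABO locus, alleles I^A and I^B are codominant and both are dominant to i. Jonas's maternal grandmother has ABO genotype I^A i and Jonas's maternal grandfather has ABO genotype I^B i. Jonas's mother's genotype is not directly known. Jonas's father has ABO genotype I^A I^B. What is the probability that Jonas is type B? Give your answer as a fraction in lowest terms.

3/8

Jonas's mother's ABO genotype from I^A i × I^B i: 1/4 I^A I^B, 1/4 I^A i, 1/4 I^B i, 1/4 i i.
Crossing each possibility with the father I^A I^B and summing P(type B): 1/4·1/4 + 1/4·1/4 + 1/4·1/2 + 1/4·1/2 = 3/8.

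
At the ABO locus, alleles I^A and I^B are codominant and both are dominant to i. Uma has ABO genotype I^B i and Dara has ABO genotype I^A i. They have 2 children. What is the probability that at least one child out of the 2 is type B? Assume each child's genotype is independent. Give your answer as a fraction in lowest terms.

ABO cross I^B i × I^A i → 1/4 O, 1/4 A, 1/4 B, 1/4 AB.
So P(type B) = 1/4 per child.
P(none) = (3/4)^2 = 9/16; P(at least one) = 1 − 9/16 = 7/16.

7/16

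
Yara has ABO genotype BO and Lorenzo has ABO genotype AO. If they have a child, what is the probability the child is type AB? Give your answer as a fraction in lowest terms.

ABO cross BO × AO → offspring phenotypes: 1/4 O, 1/4 A, 1/4 B, 1/4 AB.
So P(type AB) = 1/4.

1/4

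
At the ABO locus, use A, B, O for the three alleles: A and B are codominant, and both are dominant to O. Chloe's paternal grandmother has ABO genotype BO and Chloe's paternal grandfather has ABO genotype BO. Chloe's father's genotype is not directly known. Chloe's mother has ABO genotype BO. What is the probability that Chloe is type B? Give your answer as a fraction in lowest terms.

3/4

Chloe's father's ABO genotype from BO × BO: 1/4 BB, 1/2 BO, 1/4 OO.
Crossing each possibility with the mother BO and summing P(type B): 1/4·1 + 1/2·3/4 + 1/4·1/2 = 3/4.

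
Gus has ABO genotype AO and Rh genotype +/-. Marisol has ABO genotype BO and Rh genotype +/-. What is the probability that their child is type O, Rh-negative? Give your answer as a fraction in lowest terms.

1/16

ABO cross AO × BO → offspring phenotypes: 1/4 O, 1/4 A, 1/4 B, 1/4 AB.
Rh cross +/- × +/- → 3/4 Rh+, 1/4 Rh-.
Independent loci: P(type O, Rh-negative) = 1/4 × 1/4 = 1/16.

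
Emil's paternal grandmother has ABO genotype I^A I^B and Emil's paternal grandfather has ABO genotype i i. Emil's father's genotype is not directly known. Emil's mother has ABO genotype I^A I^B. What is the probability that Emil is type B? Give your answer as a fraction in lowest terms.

Emil's father's ABO genotype from I^A I^B × i i: 1/2 I^A i, 1/2 I^B i.
Crossing each possibility with the mother I^A I^B and summing P(type B): 1/2·1/4 + 1/2·1/2 = 3/8.

3/8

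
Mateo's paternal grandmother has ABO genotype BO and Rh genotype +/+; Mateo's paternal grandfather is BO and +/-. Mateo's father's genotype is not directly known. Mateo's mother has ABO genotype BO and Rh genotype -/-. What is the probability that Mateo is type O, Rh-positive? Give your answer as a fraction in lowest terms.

3/16

Mateo's father's ABO genotype from BO × BO: 1/4 BB, 1/2 BO, 1/4 OO.
Crossing each possibility with the mother BO and summing P(type O): 1/4·0 + 1/2·1/4 + 1/4·1/2 = 1/4.
Similarly for Rh via the father's Rh distribution: P(Rh+) = 3/4.
Independent loci: 1/4 × 3/4 = 3/16.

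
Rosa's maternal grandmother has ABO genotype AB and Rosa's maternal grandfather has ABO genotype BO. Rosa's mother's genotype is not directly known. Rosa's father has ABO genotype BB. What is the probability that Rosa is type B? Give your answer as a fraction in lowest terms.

3/4

Rosa's mother's ABO genotype from AB × BO: 1/4 AB, 1/4 AO, 1/4 BB, 1/4 BO.
Crossing each possibility with the father BB and summing P(type B): 1/4·1/2 + 1/4·1/2 + 1/4·1 + 1/4·1 = 3/4.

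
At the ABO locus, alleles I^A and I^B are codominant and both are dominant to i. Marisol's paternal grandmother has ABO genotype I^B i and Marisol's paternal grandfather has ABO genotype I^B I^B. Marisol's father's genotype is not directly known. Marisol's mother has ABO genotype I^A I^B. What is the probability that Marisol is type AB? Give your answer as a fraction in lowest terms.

3/8

Marisol's father's ABO genotype from I^B i × I^B I^B: 1/2 I^B I^B, 1/2 I^B i.
Crossing each possibility with the mother I^A I^B and summing P(type AB): 1/2·1/2 + 1/2·1/4 = 3/8.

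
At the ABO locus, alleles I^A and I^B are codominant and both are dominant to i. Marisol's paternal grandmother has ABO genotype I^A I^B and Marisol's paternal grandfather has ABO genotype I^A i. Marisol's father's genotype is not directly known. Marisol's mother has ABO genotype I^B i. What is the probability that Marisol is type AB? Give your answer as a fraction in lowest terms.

Marisol's father's ABO genotype from I^A I^B × I^A i: 1/4 I^A I^A, 1/4 I^A I^B, 1/4 I^A i, 1/4 I^B i.
Crossing each possibility with the mother I^B i and summing P(type AB): 1/4·1/2 + 1/4·1/4 + 1/4·1/4 + 1/4·0 = 1/4.

1/4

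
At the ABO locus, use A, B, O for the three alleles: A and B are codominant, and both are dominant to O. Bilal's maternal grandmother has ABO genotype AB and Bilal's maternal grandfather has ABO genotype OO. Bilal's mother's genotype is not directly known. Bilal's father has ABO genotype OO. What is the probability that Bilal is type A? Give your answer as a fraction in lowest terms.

1/4

Bilal's mother's ABO genotype from AB × OO: 1/2 AO, 1/2 BO.
Crossing each possibility with the father OO and summing P(type A): 1/2·1/2 + 1/2·0 = 1/4.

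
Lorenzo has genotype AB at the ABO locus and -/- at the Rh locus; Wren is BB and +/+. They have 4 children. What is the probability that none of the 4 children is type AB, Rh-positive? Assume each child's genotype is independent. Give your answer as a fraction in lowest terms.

1/16

ABO cross AB × BB → 1/2 B, 1/2 AB.
Rh cross -/- × +/+ → 1 Rh+; so P(type AB, Rh-positive) = 1/2 × 1 = 1/2 per child.
P(not type AB, Rh-positive) = 1/2 for one child; (1/2)^4 = 1/16.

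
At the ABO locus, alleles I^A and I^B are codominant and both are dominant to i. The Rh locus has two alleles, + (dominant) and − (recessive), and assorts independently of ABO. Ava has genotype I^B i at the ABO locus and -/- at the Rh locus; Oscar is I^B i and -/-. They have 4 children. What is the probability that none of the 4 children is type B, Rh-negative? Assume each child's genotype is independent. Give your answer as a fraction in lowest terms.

ABO cross I^B i × I^B i → 1/4 O, 3/4 B.
Rh cross -/- × -/- → 1 Rh-; so P(type B, Rh-negative) = 3/4 × 1 = 3/4 per child.
P(not type B, Rh-negative) = 1/4 for one child; (1/4)^4 = 1/256.

1/256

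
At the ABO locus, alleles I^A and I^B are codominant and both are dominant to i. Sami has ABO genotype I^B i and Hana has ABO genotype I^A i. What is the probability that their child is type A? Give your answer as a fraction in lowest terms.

ABO cross I^B i × I^A i → offspring phenotypes: 1/4 O, 1/4 A, 1/4 B, 1/4 AB.
So P(type A) = 1/4.

1/4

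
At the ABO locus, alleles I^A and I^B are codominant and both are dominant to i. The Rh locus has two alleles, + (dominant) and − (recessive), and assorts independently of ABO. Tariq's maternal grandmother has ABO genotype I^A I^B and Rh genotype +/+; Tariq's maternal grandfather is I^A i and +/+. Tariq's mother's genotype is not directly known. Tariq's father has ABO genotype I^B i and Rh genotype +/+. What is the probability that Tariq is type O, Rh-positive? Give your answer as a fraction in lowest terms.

Tariq's mother's ABO genotype from I^A I^B × I^A i: 1/4 I^A I^A, 1/4 I^A I^B, 1/4 I^A i, 1/4 I^B i.
Crossing each possibility with the father I^B i and summing P(type O): 1/4·0 + 1/4·0 + 1/4·1/4 + 1/4·1/4 = 1/8.
Similarly for Rh via the mother's Rh distribution: P(Rh+) = 1.
Independent loci: 1/8 × 1 = 1/8.

1/8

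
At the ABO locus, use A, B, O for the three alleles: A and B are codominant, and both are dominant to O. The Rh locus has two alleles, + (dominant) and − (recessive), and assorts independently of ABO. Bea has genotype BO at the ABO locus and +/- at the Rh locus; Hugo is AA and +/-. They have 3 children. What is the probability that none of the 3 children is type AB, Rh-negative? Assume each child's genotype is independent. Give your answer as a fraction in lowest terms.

343/512

ABO cross BO × AA → 1/2 A, 1/2 AB.
Rh cross +/- × +/- → 3/4 Rh+, 1/4 Rh-; so P(type AB, Rh-negative) = 1/2 × 1/4 = 1/8 per child.
P(not type AB, Rh-negative) = 7/8 for one child; (7/8)^3 = 343/512.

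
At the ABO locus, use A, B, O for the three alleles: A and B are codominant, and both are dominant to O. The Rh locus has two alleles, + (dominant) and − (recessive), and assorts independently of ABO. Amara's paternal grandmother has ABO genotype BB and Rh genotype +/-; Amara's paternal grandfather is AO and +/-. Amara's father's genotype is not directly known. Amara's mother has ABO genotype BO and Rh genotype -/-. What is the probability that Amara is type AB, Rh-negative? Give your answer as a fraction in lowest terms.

1/16

Amara's father's ABO genotype from BB × AO: 1/2 AB, 1/2 BO.
Crossing each possibility with the mother BO and summing P(type AB): 1/2·1/4 + 1/2·0 = 1/8.
Similarly for Rh via the father's Rh distribution: P(Rh-) = 1/2.
Independent loci: 1/8 × 1/2 = 1/16.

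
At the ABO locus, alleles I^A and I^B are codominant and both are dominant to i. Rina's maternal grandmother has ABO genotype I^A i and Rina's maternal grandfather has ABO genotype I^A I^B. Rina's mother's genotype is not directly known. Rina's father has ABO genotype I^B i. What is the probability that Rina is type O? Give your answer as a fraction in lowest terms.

Rina's mother's ABO genotype from I^A i × I^A I^B: 1/4 I^A I^A, 1/4 I^A I^B, 1/4 I^A i, 1/4 I^B i.
Crossing each possibility with the father I^B i and summing P(type O): 1/4·0 + 1/4·0 + 1/4·1/4 + 1/4·1/4 = 1/8.

1/8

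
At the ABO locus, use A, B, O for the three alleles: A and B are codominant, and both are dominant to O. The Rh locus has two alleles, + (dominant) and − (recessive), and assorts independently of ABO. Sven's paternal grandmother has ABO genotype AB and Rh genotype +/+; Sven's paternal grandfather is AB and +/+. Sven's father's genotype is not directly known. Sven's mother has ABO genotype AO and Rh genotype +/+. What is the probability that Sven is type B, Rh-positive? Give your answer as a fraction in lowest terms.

Sven's father's ABO genotype from AB × AB: 1/4 AA, 1/2 AB, 1/4 BB.
Crossing each possibility with the mother AO and summing P(type B): 1/4·0 + 1/2·1/4 + 1/4·1/2 = 1/4.
Similarly for Rh via the father's Rh distribution: P(Rh+) = 1.
Independent loci: 1/4 × 1 = 1/4.

1/4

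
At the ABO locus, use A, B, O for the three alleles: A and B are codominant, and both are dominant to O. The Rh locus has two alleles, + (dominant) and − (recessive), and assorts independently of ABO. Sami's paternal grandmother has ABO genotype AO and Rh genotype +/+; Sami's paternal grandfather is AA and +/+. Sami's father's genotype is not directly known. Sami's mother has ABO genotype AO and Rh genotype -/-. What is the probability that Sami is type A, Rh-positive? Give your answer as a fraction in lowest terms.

7/8

Sami's father's ABO genotype from AO × AA: 1/2 AA, 1/2 AO.
Crossing each possibility with the mother AO and summing P(type A): 1/2·1 + 1/2·3/4 = 7/8.
Similarly for Rh via the father's Rh distribution: P(Rh+) = 1.
Independent loci: 7/8 × 1 = 7/8.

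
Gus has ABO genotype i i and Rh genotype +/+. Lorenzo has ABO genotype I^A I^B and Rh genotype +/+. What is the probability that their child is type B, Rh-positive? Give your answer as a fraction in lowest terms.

ABO cross i i × I^A I^B → offspring phenotypes: 1/2 A, 1/2 B.
Rh cross +/+ × +/+ → 1 Rh+.
Independent loci: P(type B, Rh-positive) = 1/2 × 1 = 1/2.

1/2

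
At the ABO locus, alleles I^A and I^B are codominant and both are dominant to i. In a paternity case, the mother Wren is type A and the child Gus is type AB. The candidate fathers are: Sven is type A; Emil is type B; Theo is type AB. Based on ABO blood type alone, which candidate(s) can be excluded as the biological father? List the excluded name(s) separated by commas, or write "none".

A candidate is excluded only if no genotype consistent with his phenotype could produce a type AB child with a type A mother.
Sven (type A): no genotype consistent with that phenotype can produce a type-AB child with a type-A mother.

Sven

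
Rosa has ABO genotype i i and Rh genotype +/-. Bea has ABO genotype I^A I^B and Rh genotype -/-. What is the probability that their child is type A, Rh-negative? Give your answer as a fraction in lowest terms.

ABO cross i i × I^A I^B → offspring phenotypes: 1/2 A, 1/2 B.
Rh cross +/- × -/- → 1/2 Rh+, 1/2 Rh-.
Independent loci: P(type A, Rh-negative) = 1/2 × 1/2 = 1/4.

1/4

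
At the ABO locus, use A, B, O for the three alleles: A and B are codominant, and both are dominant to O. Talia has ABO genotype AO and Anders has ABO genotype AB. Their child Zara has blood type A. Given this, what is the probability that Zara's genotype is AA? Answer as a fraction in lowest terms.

1/2

Cross AO × AB → 1/4 AA, 1/4 AB, 1/4 AO, 1/4 BO.
Type-A genotypes among offspring: AA (1/4), AO (1/4); total 1/2.
P(AA | type A) = (1/4) / (1/2) = 1/2.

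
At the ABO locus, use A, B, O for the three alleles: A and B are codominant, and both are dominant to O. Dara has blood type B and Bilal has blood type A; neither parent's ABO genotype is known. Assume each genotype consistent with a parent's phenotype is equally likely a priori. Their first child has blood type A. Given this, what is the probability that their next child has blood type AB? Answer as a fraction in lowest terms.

Possible genotypes: Dara ∈ {BB, BO}; Bilal ∈ {AA, AO}.
Weight each parental genotype pair by prior × P(type-A child):
  BO × AA: posterior weight 2/3; P(next child type AB) = 1/2.
  BO × AO: posterior weight 1/3; P(next child type AB) = 1/4.
Weighted sum = 5/12.

5/12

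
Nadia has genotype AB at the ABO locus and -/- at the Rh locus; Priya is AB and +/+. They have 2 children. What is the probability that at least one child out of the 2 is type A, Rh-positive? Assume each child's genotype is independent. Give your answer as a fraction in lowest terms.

ABO cross AB × AB → 1/4 A, 1/4 B, 1/2 AB.
Rh cross -/- × +/+ → 1 Rh+; so P(type A, Rh-positive) = 1/4 × 1 = 1/4 per child.
P(none) = (3/4)^2 = 9/16; P(at least one) = 1 − 9/16 = 7/16.

7/16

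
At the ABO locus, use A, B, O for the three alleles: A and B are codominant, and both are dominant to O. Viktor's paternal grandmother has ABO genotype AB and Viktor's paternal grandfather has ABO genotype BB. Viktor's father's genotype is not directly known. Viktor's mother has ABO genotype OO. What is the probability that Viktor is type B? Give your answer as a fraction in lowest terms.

3/4

Viktor's father's ABO genotype from AB × BB: 1/2 AB, 1/2 BB.
Crossing each possibility with the mother OO and summing P(type B): 1/2·1/2 + 1/2·1 = 3/4.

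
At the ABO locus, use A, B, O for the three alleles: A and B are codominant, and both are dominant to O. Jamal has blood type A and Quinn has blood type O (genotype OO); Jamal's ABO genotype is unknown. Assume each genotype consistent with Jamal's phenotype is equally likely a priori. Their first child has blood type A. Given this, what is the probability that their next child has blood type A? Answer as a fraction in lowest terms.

Possible genotypes: Jamal ∈ {AA, AO}; Quinn ∈ {OO}.
Weight each parental genotype pair by prior × P(type-A child):
  AA × OO: posterior weight 2/3; P(next child type A) = 1.
  AO × OO: posterior weight 1/3; P(next child type A) = 1/2.
Weighted sum = 5/6.

5/6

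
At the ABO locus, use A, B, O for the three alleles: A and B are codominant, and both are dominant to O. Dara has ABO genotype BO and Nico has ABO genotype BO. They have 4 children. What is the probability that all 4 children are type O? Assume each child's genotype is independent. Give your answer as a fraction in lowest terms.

ABO cross BO × BO → 1/4 O, 3/4 B.
So P(type O) = 1/4 per child.
All 4 independent: (1/4)^4 = 1/256.

1/256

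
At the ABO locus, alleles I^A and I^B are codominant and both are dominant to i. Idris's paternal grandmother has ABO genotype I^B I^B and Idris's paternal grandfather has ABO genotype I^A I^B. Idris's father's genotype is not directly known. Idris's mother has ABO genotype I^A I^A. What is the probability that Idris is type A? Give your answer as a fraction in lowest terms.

Idris's father's ABO genotype from I^B I^B × I^A I^B: 1/2 I^A I^B, 1/2 I^B I^B.
Crossing each possibility with the mother I^A I^A and summing P(type A): 1/2·1/2 + 1/2·0 = 1/4.

1/4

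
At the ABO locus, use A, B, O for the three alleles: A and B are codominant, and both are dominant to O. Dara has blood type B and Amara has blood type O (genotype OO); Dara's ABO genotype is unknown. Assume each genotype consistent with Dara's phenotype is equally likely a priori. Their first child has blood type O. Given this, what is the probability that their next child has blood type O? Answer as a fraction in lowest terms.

1/2

Possible genotypes: Dara ∈ {BB, BO}; Amara ∈ {OO}.
Weight each parental genotype pair by prior × P(type-O child):
  BO × OO: posterior weight 1; P(next child type O) = 1/2.
Weighted sum = 1/2.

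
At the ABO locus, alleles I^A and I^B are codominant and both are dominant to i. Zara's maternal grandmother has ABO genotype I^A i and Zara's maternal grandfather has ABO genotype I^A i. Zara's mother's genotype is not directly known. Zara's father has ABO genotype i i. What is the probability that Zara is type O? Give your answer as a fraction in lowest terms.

Zara's mother's ABO genotype from I^A i × I^A i: 1/4 I^A I^A, 1/2 I^A i, 1/4 i i.
Crossing each possibility with the father i i and summing P(type O): 1/4·0 + 1/2·1/2 + 1/4·1 = 1/2.

1/2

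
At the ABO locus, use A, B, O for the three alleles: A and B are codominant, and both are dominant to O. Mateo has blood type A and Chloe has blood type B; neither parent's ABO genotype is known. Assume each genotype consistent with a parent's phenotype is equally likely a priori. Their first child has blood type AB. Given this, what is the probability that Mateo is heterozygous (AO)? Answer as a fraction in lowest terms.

1/3

Possible genotypes: Mateo ∈ {AA, AO}; Chloe ∈ {BB, BO}.
Weight each parental genotype pair by prior × P(type-AB child):
  AA × BB: posterior weight 4/9.
  AA × BO: posterior weight 2/9.
  AO × BB: posterior weight 2/9.
  AO × BO: posterior weight 1/9.
Sum the posterior weight over pairs where Mateo is AO: 1/3.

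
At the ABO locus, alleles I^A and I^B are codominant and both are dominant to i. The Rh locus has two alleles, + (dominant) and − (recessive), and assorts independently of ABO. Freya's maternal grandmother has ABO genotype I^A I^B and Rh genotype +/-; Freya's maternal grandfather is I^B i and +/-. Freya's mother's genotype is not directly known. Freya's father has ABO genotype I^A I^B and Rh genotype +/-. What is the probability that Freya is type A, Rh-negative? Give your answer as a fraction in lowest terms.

Freya's mother's ABO genotype from I^A I^B × I^B i: 1/4 I^A I^B, 1/4 I^A i, 1/4 I^B I^B, 1/4 I^B i.
Crossing each possibility with the father I^A I^B and summing P(type A): 1/4·1/4 + 1/4·1/2 + 1/4·0 + 1/4·1/4 = 1/4.
Similarly for Rh via the mother's Rh distribution: P(Rh-) = 1/4.
Independent loci: 1/4 × 1/4 = 1/16.

1/16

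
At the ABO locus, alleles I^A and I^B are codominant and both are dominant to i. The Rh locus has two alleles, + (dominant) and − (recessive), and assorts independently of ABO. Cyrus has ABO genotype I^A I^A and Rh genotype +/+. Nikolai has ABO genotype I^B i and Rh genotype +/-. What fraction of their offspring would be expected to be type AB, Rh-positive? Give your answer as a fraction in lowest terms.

1/2

ABO cross I^A I^A × I^B i → offspring phenotypes: 1/2 A, 1/2 AB.
Rh cross +/+ × +/- → 1 Rh+.
Independent loci: P(type AB, Rh-positive) = 1/2 × 1 = 1/2.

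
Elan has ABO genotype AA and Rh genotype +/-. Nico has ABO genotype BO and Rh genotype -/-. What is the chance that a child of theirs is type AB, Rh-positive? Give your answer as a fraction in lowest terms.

1/4

ABO cross AA × BO → offspring phenotypes: 1/2 A, 1/2 AB.
Rh cross +/- × -/- → 1/2 Rh+, 1/2 Rh-.
Independent loci: P(type AB, Rh-positive) = 1/2 × 1/2 = 1/4.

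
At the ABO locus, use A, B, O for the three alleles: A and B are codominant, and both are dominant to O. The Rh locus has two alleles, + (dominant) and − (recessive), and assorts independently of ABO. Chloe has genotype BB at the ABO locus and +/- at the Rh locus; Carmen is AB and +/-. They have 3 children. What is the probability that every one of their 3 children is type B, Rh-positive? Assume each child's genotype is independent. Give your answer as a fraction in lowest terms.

ABO cross BB × AB → 1/2 B, 1/2 AB.
Rh cross +/- × +/- → 3/4 Rh+, 1/4 Rh-; so P(type B, Rh-positive) = 1/2 × 3/4 = 3/8 per child.
All 3 independent: (3/8)^3 = 27/512.

27/512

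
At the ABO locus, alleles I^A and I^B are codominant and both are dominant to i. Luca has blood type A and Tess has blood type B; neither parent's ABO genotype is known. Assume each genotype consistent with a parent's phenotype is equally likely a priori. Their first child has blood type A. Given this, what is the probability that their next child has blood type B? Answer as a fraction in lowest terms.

1/12

Possible genotypes: Luca ∈ {I^A I^A, I^A i}; Tess ∈ {I^B I^B, I^B i}.
Weight each parental genotype pair by prior × P(type-A child):
  I^A I^A × I^B i: posterior weight 2/3; P(next child type B) = 0.
  I^A i × I^B i: posterior weight 1/3; P(next child type B) = 1/4.
Weighted sum = 1/12.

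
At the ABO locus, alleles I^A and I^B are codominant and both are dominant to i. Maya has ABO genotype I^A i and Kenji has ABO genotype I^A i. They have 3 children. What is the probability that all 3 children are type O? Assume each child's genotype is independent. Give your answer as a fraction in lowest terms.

1/64

ABO cross I^A i × I^A i → 1/4 O, 3/4 A.
So P(type O) = 1/4 per child.
All 3 independent: (1/4)^3 = 1/64.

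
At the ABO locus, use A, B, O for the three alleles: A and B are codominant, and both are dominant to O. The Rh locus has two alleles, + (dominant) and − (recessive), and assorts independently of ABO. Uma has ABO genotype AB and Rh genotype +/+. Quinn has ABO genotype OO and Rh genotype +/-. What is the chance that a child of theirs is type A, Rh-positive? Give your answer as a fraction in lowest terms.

ABO cross AB × OO → offspring phenotypes: 1/2 A, 1/2 B.
Rh cross +/+ × +/- → 1 Rh+.
Independent loci: P(type A, Rh-positive) = 1/2 × 1 = 1/2.

1/2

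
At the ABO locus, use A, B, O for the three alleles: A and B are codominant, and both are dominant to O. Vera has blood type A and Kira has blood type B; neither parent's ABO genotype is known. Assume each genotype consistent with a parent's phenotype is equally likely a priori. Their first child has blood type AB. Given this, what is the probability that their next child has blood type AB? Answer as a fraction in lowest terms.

25/36

Possible genotypes: Vera ∈ {AA, AO}; Kira ∈ {BB, BO}.
Weight each parental genotype pair by prior × P(type-AB child):
  AA × BB: posterior weight 4/9; P(next child type AB) = 1.
  AA × BO: posterior weight 2/9; P(next child type AB) = 1/2.
  AO × BB: posterior weight 2/9; P(next child type AB) = 1/2.
  AO × BO: posterior weight 1/9; P(next child type AB) = 1/4.
Weighted sum = 25/36.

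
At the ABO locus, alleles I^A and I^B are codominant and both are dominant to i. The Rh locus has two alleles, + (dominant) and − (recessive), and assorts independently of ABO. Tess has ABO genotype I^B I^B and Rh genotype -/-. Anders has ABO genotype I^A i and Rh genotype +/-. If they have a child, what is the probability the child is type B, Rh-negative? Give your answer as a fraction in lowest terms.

1/4

ABO cross I^B I^B × I^A i → offspring phenotypes: 1/2 B, 1/2 AB.
Rh cross -/- × +/- → 1/2 Rh+, 1/2 Rh-.
Independent loci: P(type B, Rh-negative) = 1/2 × 1/2 = 1/4.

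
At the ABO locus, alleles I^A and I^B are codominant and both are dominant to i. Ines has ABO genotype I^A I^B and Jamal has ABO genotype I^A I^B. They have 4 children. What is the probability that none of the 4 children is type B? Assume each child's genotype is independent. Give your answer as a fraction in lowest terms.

ABO cross I^A I^B × I^A I^B → 1/4 A, 1/4 B, 1/2 AB.
So P(type B) = 1/4 per child.
P(not type B) = 3/4 for one child; (3/4)^4 = 81/256.

81/256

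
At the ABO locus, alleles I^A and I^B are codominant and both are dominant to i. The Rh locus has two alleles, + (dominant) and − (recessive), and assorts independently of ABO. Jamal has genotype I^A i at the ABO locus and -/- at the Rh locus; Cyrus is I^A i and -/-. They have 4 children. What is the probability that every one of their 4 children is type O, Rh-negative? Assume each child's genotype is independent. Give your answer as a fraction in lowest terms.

ABO cross I^A i × I^A i → 1/4 O, 3/4 A.
Rh cross -/- × -/- → 1 Rh-; so P(type O, Rh-negative) = 1/4 × 1 = 1/4 per child.
All 4 independent: (1/4)^4 = 1/256.

1/256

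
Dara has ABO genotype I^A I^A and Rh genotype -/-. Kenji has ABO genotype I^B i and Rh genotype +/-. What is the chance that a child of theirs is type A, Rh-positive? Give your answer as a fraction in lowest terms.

ABO cross I^A I^A × I^B i → offspring phenotypes: 1/2 A, 1/2 AB.
Rh cross -/- × +/- → 1/2 Rh+, 1/2 Rh-.
Independent loci: P(type A, Rh-positive) = 1/2 × 1/2 = 1/4.

1/4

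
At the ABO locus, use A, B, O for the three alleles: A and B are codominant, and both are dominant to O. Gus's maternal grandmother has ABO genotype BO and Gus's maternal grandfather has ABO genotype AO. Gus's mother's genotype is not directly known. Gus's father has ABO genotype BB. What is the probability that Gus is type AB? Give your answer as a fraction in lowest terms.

1/4

Gus's mother's ABO genotype from BO × AO: 1/4 AB, 1/4 AO, 1/4 BO, 1/4 OO.
Crossing each possibility with the father BB and summing P(type AB): 1/4·1/2 + 1/4·1/2 + 1/4·0 + 1/4·0 = 1/4.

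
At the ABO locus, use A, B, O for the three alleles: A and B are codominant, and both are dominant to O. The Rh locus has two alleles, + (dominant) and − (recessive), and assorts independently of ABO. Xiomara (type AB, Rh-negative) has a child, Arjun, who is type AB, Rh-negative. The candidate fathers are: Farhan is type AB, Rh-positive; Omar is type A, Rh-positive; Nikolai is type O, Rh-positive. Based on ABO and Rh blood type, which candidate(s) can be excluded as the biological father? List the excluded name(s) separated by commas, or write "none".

Nikolai

A candidate is excluded only if no genotype consistent with his phenotype could produce a type AB, Rh-negative child with a type AB, Rh-negative mother.
Nikolai (type O, Rh+): no genotype consistent with that phenotype can produce a type-AB Rh- child with a type-AB mother.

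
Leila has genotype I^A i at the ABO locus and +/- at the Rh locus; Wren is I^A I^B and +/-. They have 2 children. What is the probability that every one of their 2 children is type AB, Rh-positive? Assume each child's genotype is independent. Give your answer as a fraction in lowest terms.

9/256

ABO cross I^A i × I^A I^B → 1/2 A, 1/4 B, 1/4 AB.
Rh cross +/- × +/- → 3/4 Rh+, 1/4 Rh-; so P(type AB, Rh-positive) = 1/4 × 3/4 = 3/16 per child.
All 2 independent: (3/16)^2 = 9/256.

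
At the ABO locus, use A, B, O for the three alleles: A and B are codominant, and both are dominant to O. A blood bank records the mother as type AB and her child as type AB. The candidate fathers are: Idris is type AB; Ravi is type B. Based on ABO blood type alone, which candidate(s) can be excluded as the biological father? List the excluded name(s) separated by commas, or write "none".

none

A candidate is excluded only if no genotype consistent with his phenotype could produce a type AB child with a type AB mother.
Every candidate has at least one consistent genotype combination, so none can be excluded.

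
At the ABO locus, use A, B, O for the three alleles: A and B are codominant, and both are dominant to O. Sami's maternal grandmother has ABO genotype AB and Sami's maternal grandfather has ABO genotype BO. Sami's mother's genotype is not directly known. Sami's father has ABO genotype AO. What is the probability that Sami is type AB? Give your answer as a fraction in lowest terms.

1/4

Sami's mother's ABO genotype from AB × BO: 1/4 AB, 1/4 AO, 1/4 BB, 1/4 BO.
Crossing each possibility with the father AO and summing P(type AB): 1/4·1/4 + 1/4·0 + 1/4·1/2 + 1/4·1/4 = 1/4.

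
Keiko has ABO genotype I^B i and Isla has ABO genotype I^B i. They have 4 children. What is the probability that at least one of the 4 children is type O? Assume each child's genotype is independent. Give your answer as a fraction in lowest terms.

ABO cross I^B i × I^B i → 1/4 O, 3/4 B.
So P(type O) = 1/4 per child.
P(none) = (3/4)^4 = 81/256; P(at least one) = 1 − 81/256 = 175/256.

175/256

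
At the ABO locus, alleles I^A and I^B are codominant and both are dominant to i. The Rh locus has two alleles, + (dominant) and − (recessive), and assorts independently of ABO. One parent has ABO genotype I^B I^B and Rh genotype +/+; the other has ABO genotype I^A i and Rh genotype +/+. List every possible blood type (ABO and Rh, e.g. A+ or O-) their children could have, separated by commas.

Gametes from I^B I^B × I^A i give offspring ABO genotypes I^A I^B, I^B i, i.e. phenotypes B, AB.
Rh cross +/+ × +/+ → phenotypes Rh+.
Combining independently: B+, AB+.

B+, AB+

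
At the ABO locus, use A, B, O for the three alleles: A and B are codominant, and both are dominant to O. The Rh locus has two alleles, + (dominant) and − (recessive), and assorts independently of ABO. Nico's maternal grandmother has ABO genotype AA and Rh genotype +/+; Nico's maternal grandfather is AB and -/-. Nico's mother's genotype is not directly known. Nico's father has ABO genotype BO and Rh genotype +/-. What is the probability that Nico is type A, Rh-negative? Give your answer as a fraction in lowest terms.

Nico's mother's ABO genotype from AA × AB: 1/2 AA, 1/2 AB.
Crossing each possibility with the father BO and summing P(type A): 1/2·1/2 + 1/2·1/4 = 3/8.
Similarly for Rh via the mother's Rh distribution: P(Rh-) = 1/4.
Independent loci: 3/8 × 1/4 = 3/32.

3/32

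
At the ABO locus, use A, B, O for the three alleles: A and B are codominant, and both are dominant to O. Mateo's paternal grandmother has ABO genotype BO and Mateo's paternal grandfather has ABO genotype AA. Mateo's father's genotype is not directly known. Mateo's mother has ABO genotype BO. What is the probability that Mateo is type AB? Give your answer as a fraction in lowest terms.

Mateo's father's ABO genotype from BO × AA: 1/2 AB, 1/2 AO.
Crossing each possibility with the mother BO and summing P(type AB): 1/2·1/4 + 1/2·1/4 = 1/4.

1/4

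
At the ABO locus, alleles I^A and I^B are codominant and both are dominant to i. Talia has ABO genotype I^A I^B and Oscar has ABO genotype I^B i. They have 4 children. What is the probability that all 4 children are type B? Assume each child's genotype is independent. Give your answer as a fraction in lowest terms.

ABO cross I^A I^B × I^B i → 1/4 A, 1/2 B, 1/4 AB.
So P(type B) = 1/2 per child.
All 4 independent: (1/2)^4 = 1/16.

1/16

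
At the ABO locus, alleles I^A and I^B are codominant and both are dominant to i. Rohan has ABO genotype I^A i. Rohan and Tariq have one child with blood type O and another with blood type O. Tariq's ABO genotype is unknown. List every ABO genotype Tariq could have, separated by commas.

I^A i, I^B i, i i

For each candidate genotype of Tariq, check whether crossing it with I^A i can produce every observed child phenotype.
  I^A I^A → possible child types {A} ✗
  I^A I^B → possible child types {A, B, AB} ✗
  I^A i → possible child types {O, A} ✓
  I^B I^B → possible child types {B, AB} ✗
  I^B i → possible child types {O, A, B, AB} ✓
  i i → possible child types {O, A} ✓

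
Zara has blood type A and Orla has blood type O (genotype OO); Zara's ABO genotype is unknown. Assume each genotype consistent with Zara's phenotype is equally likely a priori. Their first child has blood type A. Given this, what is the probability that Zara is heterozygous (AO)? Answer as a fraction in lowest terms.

1/3

Possible genotypes: Zara ∈ {AA, AO}; Orla ∈ {OO}.
Weight each parental genotype pair by prior × P(type-A child):
  AA × OO: posterior weight 2/3.
  AO × OO: posterior weight 1/3.
Sum the posterior weight over pairs where Zara is AO: 1/3.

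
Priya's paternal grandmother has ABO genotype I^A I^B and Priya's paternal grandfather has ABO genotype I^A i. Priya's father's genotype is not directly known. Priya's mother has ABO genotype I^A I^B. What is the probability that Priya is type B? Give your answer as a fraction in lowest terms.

Priya's father's ABO genotype from I^A I^B × I^A i: 1/4 I^A I^A, 1/4 I^A I^B, 1/4 I^A i, 1/4 I^B i.
Crossing each possibility with the mother I^A I^B and summing P(type B): 1/4·0 + 1/4·1/4 + 1/4·1/4 + 1/4·1/2 = 1/4.

1/4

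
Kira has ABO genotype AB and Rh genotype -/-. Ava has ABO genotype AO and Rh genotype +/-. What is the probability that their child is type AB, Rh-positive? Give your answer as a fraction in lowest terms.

1/8

ABO cross AB × AO → offspring phenotypes: 1/2 A, 1/4 B, 1/4 AB.
Rh cross -/- × +/- → 1/2 Rh+, 1/2 Rh-.
Independent loci: P(type AB, Rh-positive) = 1/4 × 1/2 = 1/8.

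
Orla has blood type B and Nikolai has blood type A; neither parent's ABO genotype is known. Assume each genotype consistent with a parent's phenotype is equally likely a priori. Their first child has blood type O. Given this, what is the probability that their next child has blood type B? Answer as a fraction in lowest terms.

Possible genotypes: Orla ∈ {I^B I^B, I^B i}; Nikolai ∈ {I^A I^A, I^A i}.
Weight each parental genotype pair by prior × P(type-O child):
  I^B i × I^A i: posterior weight 1; P(next child type B) = 1/4.
Weighted sum = 1/4.

1/4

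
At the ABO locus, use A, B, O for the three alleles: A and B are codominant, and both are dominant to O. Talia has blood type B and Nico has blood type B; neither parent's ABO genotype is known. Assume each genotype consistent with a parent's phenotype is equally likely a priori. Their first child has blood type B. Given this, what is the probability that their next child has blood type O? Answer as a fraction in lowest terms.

Possible genotypes: Talia ∈ {BB, BO}; Nico ∈ {BB, BO}.
Weight each parental genotype pair by prior × P(type-B child):
  BB × BB: posterior weight 4/15; P(next child type O) = 0.
  BB × BO: posterior weight 4/15; P(next child type O) = 0.
  BO × BB: posterior weight 4/15; P(next child type O) = 0.
  BO × BO: posterior weight 1/5; P(next child type O) = 1/4.
Weighted sum = 1/20.

1/20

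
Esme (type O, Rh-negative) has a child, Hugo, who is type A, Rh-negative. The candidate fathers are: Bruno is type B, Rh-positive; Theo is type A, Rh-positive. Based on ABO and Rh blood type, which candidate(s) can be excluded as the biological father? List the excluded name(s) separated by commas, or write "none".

Bruno

A candidate is excluded only if no genotype consistent with his phenotype could produce a type A, Rh-negative child with a type O, Rh-negative mother.
Bruno (type B, Rh+): no genotype consistent with that phenotype can produce a type-A Rh- child with a type-O mother.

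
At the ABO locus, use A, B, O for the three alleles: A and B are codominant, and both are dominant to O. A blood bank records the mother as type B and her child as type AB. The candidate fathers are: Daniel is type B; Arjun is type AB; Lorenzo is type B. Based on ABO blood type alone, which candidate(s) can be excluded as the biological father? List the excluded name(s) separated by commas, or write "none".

A candidate is excluded only if no genotype consistent with his phenotype could produce a type AB child with a type B mother.
Daniel (type B): no genotype consistent with that phenotype can produce a type-AB child with a type-B mother.
Lorenzo (type B): no genotype consistent with that phenotype can produce a type-AB child with a type-B mother.

Daniel, Lorenzo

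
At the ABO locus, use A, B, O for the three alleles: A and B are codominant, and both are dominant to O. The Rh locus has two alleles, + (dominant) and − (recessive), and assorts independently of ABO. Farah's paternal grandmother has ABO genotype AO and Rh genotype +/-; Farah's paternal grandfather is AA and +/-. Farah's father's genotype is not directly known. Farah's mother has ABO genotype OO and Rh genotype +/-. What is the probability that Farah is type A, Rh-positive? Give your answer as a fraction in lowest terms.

Farah's father's ABO genotype from AO × AA: 1/2 AA, 1/2 AO.
Crossing each possibility with the mother OO and summing P(type A): 1/2·1 + 1/2·1/2 = 3/4.
Similarly for Rh via the father's Rh distribution: P(Rh+) = 3/4.
Independent loci: 3/4 × 3/4 = 9/16.

9/16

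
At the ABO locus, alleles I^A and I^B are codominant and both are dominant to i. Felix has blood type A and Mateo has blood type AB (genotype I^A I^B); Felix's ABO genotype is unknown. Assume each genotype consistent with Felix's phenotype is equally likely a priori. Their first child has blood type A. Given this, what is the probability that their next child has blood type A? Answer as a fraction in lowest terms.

1/2

Possible genotypes: Felix ∈ {I^A I^A, I^A i}; Mateo ∈ {I^A I^B}.
Weight each parental genotype pair by prior × P(type-A child):
  I^A I^A × I^A I^B: posterior weight 1/2; P(next child type A) = 1/2.
  I^A i × I^A I^B: posterior weight 1/2; P(next child type A) = 1/2.
Weighted sum = 1/2.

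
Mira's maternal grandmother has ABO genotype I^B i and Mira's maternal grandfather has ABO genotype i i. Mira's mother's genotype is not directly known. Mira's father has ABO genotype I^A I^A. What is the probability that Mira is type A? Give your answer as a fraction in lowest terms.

Mira's mother's ABO genotype from I^B i × i i: 1/2 I^B i, 1/2 i i.
Crossing each possibility with the father I^A I^A and summing P(type A): 1/2·1/2 + 1/2·1 = 3/4.

3/4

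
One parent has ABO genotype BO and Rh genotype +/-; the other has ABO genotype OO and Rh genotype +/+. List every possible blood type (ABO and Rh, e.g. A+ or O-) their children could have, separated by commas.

O+, B+

Gametes from BO × OO give offspring ABO genotypes BO, OO, i.e. phenotypes O, B.
Rh cross +/- × +/+ → phenotypes Rh+.
Combining independently: O+, B+.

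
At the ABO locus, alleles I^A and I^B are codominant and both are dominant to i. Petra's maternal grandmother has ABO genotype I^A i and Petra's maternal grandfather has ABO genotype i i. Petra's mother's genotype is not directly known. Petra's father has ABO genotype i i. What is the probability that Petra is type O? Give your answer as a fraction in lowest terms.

Petra's mother's ABO genotype from I^A i × i i: 1/2 I^A i, 1/2 i i.
Crossing each possibility with the father i i and summing P(type O): 1/2·1/2 + 1/2·1 = 3/4.

3/4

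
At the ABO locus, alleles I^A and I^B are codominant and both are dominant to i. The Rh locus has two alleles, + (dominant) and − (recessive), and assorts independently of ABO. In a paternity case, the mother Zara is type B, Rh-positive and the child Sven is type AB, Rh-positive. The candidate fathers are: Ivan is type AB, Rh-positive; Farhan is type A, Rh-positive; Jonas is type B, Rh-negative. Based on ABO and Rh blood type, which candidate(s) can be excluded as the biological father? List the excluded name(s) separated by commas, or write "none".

Jonas

A candidate is excluded only if no genotype consistent with his phenotype could produce a type AB, Rh-positive child with a type B, Rh-positive mother.
Jonas (type B, Rh-): no genotype consistent with that phenotype can produce a type-AB Rh+ child with a type-B mother.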